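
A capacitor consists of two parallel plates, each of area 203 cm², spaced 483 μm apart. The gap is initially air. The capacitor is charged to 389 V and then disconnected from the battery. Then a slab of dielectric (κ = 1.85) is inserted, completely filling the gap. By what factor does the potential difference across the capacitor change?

Isolated ⇒ Q is held fixed.
C₂ = 1.85 C₁ and V = Q/C, so V₂/V₁ = C₁/C₂ = 0.541.

V₂/V₁ ≈ 0.541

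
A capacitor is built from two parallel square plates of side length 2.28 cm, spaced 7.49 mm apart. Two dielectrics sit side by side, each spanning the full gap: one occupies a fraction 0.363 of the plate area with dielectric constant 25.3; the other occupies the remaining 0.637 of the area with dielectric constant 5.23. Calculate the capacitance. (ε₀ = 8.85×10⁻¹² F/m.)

A = (2.28 cm)² = 5.20×10⁻⁴ m².
Side-by-side slabs ⇒ two capacitors in parallel, each spanning the full gap.
C₁ = κ₁ε₀A₁/d = 25.3 × 8.85×10⁻¹² × 1.89×10⁻⁴ / 7.49×10⁻³ = 5.64×10⁻¹² F.
C₂ = κ₂ε₀A₂/d = 5.23 × 8.85×10⁻¹² × 3.31×10⁻⁴ / 7.49×10⁻³ = 2.05×10⁻¹² F.
C = C₁ + C₂ = 7.69×10⁻¹² F.

C ≈ 7.69 pF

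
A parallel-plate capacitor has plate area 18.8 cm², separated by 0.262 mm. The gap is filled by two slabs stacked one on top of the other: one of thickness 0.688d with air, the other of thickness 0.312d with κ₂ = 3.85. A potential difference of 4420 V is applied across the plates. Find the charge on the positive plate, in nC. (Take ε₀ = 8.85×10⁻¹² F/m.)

Q ≈ 365 nC

A = 18.8 cm² = 1.88×10⁻³ m².
Stacked slabs ⇒ two capacitors in series, each with the full plate area.
C₁ = κ₁ε₀A/d₁ = 1.00 × 8.85×10⁻¹² × 1.88×10⁻³ / 1.80×10⁻⁴ = 9.23×10⁻¹¹ F.
C₂ = κ₂ε₀A/d₂ = 3.85 × 8.85×10⁻¹² × 1.88×10⁻³ / 8.17×10⁻⁵ = 7.84×10⁻¹⁰ F.
C = (1/C₁ + 1/C₂)⁻¹ = 8.26×10⁻¹¹ F.
Q = CV = 8.26×10⁻¹¹ × 4420 = 3.65×10⁻⁷ C.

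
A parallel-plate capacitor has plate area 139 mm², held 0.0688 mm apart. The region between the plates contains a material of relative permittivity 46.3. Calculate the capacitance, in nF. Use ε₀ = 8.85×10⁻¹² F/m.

C ≈ 0.828 nF

A = 139 mm² = 1.39×10⁻⁴ m².
C = κε₀A/d = 46.3 × 8.85×10⁻¹² × 1.39×10⁻⁴ / 6.88×10⁻⁵ = 8.28×10⁻¹⁰ F.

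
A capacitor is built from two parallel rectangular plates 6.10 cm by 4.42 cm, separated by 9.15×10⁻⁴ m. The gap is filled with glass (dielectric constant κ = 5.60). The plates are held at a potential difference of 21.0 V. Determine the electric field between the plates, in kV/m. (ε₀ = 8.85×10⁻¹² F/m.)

E = V/d = 21.0 / 9.15×10⁻⁴ = 2.30×10⁴ V/m.

E ≈ 23.0 kV/m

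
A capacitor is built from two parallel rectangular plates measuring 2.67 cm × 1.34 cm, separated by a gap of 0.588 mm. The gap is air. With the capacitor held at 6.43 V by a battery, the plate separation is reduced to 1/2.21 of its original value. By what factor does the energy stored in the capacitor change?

U₂/U₁ ≈ 2.21

Battery connected ⇒ V is held fixed.
C₂ = 2.21 C₁ and U = ½CV², so U₂/U₁ = C₂/C₁ = 2.21.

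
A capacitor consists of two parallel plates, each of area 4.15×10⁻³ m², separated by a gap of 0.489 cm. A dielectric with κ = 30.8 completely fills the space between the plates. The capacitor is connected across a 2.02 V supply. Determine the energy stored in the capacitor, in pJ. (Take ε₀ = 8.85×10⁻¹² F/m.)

C = κε₀A/d = 30.8 × 8.85×10⁻¹² × 4.15×10⁻³ / 4.89×10⁻³ = 2.31×10⁻¹⁰ F.
U = ½CV² = ½ × 2.31×10⁻¹⁰ × (2.02)² = 4.72×10⁻¹⁰ J.

472 pJ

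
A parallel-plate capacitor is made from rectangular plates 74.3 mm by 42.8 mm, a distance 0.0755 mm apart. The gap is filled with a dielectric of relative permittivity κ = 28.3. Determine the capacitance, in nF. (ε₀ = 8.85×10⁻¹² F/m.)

A = 74.3 × 42.8 mm² = 3.18×10⁻³ m².
C = κε₀A/d = 28.3 × 8.85×10⁻¹² × 3.18×10⁻³ / 7.55×10⁻⁵ = 1.05×10⁻⁸ F.

10.5 nF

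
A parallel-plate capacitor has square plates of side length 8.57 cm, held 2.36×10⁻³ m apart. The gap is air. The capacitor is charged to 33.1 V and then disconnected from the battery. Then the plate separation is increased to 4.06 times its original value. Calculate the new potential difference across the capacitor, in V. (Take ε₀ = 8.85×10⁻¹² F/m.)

V ≈ 134 V

A = (8.57 cm)² = 7.34×10⁻³ m².
Initially C₁ = ε₀A/d = 8.85×10⁻¹² × 7.34×10⁻³ / 2.36×10⁻³ = 2.75×10⁻¹¹ F.
V₁ = 33.1 V.
Isolated ⇒ Q is held fixed. C₂ = 0.246 C₁ and V = Q/C, so V₂/V₁ = C₁/C₂ = 4.06.
V₂ = 4.06 × 33.1 = 1.34×10² V.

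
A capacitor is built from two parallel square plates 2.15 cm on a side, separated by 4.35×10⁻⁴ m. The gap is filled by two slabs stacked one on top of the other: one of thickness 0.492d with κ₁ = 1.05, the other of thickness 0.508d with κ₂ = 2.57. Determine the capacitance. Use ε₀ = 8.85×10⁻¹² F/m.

C ≈ 14.1 pF

A = (2.15 cm)² = 4.62×10⁻⁴ m².
Stacked slabs ⇒ two capacitors in series, each with the full plate area.
C₁ = κ₁ε₀A/d₁ = 1.05 × 8.85×10⁻¹² × 4.62×10⁻⁴ / 2.14×10⁻⁴ = 2.01×10⁻¹¹ F.
C₂ = κ₂ε₀A/d₂ = 2.57 × 8.85×10⁻¹² × 4.62×10⁻⁴ / 2.21×10⁻⁴ = 4.76×10⁻¹¹ F.
C = (1/C₁ + 1/C₂)⁻¹ = 1.41×10⁻¹¹ F.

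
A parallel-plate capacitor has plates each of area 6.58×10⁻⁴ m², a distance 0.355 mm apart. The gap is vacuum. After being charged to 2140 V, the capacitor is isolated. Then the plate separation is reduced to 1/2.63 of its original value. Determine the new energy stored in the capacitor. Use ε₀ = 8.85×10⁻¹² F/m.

Initially C₁ = ε₀A/d = 8.85×10⁻¹² × 6.58×10⁻⁴ / 3.55×10⁻⁴ = 1.64×10⁻¹¹ F.
U₁ = 3.76×10⁻⁵ J.
Isolated ⇒ Q is held fixed. C₂ = 2.63 C₁ and U = Q²/(2C), so U₂/U₁ = C₁/C₂ = 0.380.
U₂ = 0.380 × 3.76×10⁻⁵ = 1.43×10⁻⁵ J.

U ≈ 14.3 μJ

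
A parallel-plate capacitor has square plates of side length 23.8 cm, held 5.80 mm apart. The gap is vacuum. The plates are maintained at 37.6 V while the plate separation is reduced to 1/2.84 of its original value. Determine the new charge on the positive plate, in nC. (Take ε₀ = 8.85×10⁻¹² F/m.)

9.23 nC

A = (23.8 cm)² = 5.66×10⁻² m².
Initially C₁ = ε₀A/d = 8.85×10⁻¹² × 5.66×10⁻² / 5.80×10⁻³ = 8.64×10⁻¹¹ F.
Q₁ = 3.25×10⁻⁹ C.
Battery connected ⇒ V is held fixed. C₂ = 2.84 C₁ and Q = CV, so Q₂/Q₁ = C₂/C₁ = 2.84.
Q₂ = 2.84 × 3.25×10⁻⁹ = 9.23×10⁻⁹ C.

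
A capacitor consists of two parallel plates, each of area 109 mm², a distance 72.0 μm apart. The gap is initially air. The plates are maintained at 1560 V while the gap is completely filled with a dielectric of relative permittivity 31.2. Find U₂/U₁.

31.2

Battery connected ⇒ V is held fixed.
C₂ = 31.2 C₁ and U = ½CV², so U₂/U₁ = C₂/C₁ = 31.2.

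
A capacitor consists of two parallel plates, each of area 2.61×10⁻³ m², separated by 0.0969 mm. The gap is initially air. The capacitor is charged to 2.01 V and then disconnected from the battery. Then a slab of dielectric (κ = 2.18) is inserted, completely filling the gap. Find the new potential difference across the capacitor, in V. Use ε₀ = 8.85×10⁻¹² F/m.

Initially C₁ = ε₀A/d = 8.85×10⁻¹² × 2.61×10⁻³ / 9.69×10⁻⁵ = 2.38×10⁻¹⁰ F.
V₁ = 2.01 V.
Isolated ⇒ Q is held fixed. C₂ = 2.18 C₁ and V = Q/C, so V₂/V₁ = C₁/C₂ = 0.459.
V₂ = 0.459 × 2.01 = 0.922 V.

V ≈ 0.922 V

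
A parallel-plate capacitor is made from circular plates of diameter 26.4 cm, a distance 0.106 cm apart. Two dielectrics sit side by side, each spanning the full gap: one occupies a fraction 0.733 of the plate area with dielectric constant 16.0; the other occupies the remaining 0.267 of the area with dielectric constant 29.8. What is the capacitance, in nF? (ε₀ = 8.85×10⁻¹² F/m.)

A = π(26.4/2 cm)² = 5.47×10⁻² m².
Side-by-side slabs ⇒ two capacitors in parallel, each spanning the full gap.
C₁ = κ₁ε₀A₁/d = 16.0 × 8.85×10⁻¹² × 4.01×10⁻² / 1.06×10⁻³ = 5.36×10⁻⁹ F.
C₂ = κ₂ε₀A₂/d = 29.8 × 8.85×10⁻¹² × 1.46×10⁻² / 1.06×10⁻³ = 3.64×10⁻⁹ F.
C = C₁ + C₂ = 9.00×10⁻⁹ F.

C ≈ 9.00 nF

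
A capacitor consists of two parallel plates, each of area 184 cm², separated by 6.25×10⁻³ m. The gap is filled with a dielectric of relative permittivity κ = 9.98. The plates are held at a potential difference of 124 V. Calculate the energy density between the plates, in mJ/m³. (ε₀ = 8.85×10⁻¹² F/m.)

E = V/d = 124 / 6.25×10⁻³ = 1.98×10⁴ V/m.
u = ½κε₀E² = ½ × 9.98 × 8.85×10⁻¹² × (1.98×10⁴)² = 1.74×10⁻² J/m³.

u ≈ 17.4 mJ/m³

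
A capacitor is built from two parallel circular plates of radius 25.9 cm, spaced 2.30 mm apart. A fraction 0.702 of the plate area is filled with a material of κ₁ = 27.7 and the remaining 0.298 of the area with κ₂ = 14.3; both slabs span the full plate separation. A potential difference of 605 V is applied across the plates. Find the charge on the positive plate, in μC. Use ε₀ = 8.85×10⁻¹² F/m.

A = π(25.9 cm)² = 0.211 m².
Side-by-side slabs ⇒ two capacitors in parallel, each spanning the full gap.
C₁ = κ₁ε₀A₁/d = 27.7 × 8.85×10⁻¹² × 0.148 / 2.30×10⁻³ = 1.58×10⁻⁸ F.
C₂ = κ₂ε₀A₂/d = 14.3 × 8.85×10⁻¹² × 6.28×10⁻² / 2.30×10⁻³ = 3.46×10⁻⁹ F.
C = C₁ + C₂ = 1.92×10⁻⁸ F.
Q = CV = 1.92×10⁻⁸ × 605 = 1.16×10⁻⁵ C.

Q ≈ 11.6 μC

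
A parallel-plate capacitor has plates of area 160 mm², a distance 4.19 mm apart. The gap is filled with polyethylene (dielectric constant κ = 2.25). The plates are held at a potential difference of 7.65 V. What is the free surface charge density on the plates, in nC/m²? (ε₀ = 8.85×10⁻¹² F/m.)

36.4 nC/m²

A = 160 mm² = 1.60×10⁻⁴ m².
C = κε₀A/d = 2.25 × 8.85×10⁻¹² × 1.60×10⁻⁴ / 4.19×10⁻³ = 7.60×10⁻¹³ F.
σ = Q/A = CV/A = 7.60×10⁻¹³ × 7.65 / 1.60×10⁻⁴ = 3.64×10⁻⁸ C/m².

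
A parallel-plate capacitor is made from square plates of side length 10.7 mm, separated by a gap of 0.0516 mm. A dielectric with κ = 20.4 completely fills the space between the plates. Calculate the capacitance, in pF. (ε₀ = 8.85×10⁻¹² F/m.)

A = (10.7 mm)² = 1.14×10⁻⁴ m².
C = κε₀A/d = 20.4 × 8.85×10⁻¹² × 1.14×10⁻⁴ / 5.16×10⁻⁵ = 4.01×10⁻¹⁰ F.

401 pF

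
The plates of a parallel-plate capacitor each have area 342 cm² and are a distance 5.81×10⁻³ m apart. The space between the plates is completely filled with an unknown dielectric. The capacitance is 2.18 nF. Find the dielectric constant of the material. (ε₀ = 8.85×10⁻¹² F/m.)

κ ≈ 41.8

A = 342 cm² = 3.42×10⁻² m².
κ = Cd/(ε₀A) = 2.18×10⁻⁹ × 5.81×10⁻³ / (8.85×10⁻¹² × 3.42×10⁻²) = 41.8.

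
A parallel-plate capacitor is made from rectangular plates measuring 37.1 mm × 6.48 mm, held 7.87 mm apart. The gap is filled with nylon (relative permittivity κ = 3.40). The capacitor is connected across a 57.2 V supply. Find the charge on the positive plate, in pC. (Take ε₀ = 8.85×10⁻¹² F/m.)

A = 37.1 × 6.48 mm² = 2.40×10⁻⁴ m².
C = κε₀A/d = 3.40 × 8.85×10⁻¹² × 2.40×10⁻⁴ / 7.87×10⁻³ = 9.19×10⁻¹³ F.
Q = CV = 9.19×10⁻¹³ × 57.2 = 5.26×10⁻¹¹ C.

52.6 pC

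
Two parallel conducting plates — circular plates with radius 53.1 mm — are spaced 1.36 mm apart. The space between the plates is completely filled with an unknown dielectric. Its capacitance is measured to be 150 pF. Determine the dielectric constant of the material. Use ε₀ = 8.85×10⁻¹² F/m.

A = π(53.1 mm)² = 8.86×10⁻³ m².
κ = Cd/(ε₀A) = 1.50×10⁻¹⁰ × 1.36×10⁻³ / (8.85×10⁻¹² × 8.86×10⁻³) = 2.60.

2.60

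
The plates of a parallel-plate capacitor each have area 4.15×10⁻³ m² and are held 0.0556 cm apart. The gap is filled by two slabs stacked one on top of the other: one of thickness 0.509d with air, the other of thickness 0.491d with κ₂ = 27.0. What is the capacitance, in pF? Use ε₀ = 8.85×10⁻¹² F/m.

125 pF

Stacked slabs ⇒ two capacitors in series, each with the full plate area.
C₁ = κ₁ε₀A/d₁ = 1.00 × 8.85×10⁻¹² × 4.15×10⁻³ / 2.83×10⁻⁴ = 1.30×10⁻¹⁰ F.
C₂ = κ₂ε₀A/d₂ = 27.0 × 8.85×10⁻¹² × 4.15×10⁻³ / 2.73×10⁻⁴ = 3.63×10⁻⁹ F.
C = (1/C₁ + 1/C₂)⁻¹ = 1.25×10⁻¹⁰ F.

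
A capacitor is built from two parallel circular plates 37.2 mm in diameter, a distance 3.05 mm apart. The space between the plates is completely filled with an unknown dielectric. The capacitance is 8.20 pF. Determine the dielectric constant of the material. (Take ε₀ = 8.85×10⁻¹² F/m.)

κ ≈ 2.60

A = π(37.2/2 mm)² = 1.09×10⁻³ m².
κ = Cd/(ε₀A) = 8.20×10⁻¹² × 3.05×10⁻³ / (8.85×10⁻¹² × 1.09×10⁻³) = 2.60.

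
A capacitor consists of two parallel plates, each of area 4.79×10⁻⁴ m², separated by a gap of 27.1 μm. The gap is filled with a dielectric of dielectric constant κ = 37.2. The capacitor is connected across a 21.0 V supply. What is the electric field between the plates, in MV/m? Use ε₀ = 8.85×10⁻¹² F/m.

E ≈ 0.775 MV/m

E = V/d = 21.0 / 2.71×10⁻⁵ = 7.75×10⁵ V/m.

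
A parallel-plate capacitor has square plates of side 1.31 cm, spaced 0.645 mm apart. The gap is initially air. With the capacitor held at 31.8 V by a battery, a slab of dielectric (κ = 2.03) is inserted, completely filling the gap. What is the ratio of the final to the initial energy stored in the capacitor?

2.03

Battery connected ⇒ V is held fixed.
C₂ = 2.03 C₁ and U = ½CV², so U₂/U₁ = C₂/C₁ = 2.03.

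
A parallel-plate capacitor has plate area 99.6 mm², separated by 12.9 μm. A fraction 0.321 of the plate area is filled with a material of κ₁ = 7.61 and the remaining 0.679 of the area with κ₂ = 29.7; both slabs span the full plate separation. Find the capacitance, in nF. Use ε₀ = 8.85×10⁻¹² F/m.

C ≈ 1.54 nF

A = 99.6 mm² = 9.96×10⁻⁵ m².
Side-by-side slabs ⇒ two capacitors in parallel, each spanning the full gap.
C₁ = κ₁ε₀A₁/d = 7.61 × 8.85×10⁻¹² × 3.20×10⁻⁵ / 1.29×10⁻⁵ = 1.67×10⁻¹⁰ F.
C₂ = κ₂ε₀A₂/d = 29.7 × 8.85×10⁻¹² × 6.76×10⁻⁵ / 1.29×10⁻⁵ = 1.38×10⁻⁹ F.
C = C₁ + C₂ = 1.54×10⁻⁹ F.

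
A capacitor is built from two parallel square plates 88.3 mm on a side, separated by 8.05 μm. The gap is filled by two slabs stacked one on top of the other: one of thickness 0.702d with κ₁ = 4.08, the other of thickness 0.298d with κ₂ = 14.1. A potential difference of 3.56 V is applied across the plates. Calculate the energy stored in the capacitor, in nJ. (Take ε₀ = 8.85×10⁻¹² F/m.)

281 nJ

A = (88.3 mm)² = 7.80×10⁻³ m².
Stacked slabs ⇒ two capacitors in series, each with the full plate area.
C₁ = κ₁ε₀A/d₁ = 4.08 × 8.85×10⁻¹² × 7.80×10⁻³ / 5.65×10⁻⁶ = 4.98×10⁻⁸ F.
C₂ = κ₂ε₀A/d₂ = 14.1 × 8.85×10⁻¹² × 7.80×10⁻³ / 2.40×10⁻⁶ = 4.06×10⁻⁷ F.
C = (1/C₁ + 1/C₂)⁻¹ = 4.44×10⁻⁸ F.
U = ½CV² = ½ × 4.44×10⁻⁸ × (3.56)² = 2.81×10⁻⁷ J.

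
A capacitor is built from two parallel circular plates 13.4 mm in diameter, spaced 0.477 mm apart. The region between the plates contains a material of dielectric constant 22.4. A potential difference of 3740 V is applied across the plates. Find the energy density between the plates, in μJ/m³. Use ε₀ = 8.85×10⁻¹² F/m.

6.09×10⁹ μJ/m³

E = V/d = 3740 / 4.77×10⁻⁴ = 7.84×10⁶ V/m.
u = ½κε₀E² = ½ × 22.4 × 8.85×10⁻¹² × (7.84×10⁶)² = 6.09×10³ J/m³.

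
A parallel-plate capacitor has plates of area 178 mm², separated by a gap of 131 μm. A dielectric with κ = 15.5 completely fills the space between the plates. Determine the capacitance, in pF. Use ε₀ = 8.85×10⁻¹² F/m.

C ≈ 186 pF

A = 178 mm² = 1.78×10⁻⁴ m².
C = κε₀A/d = 15.5 × 8.85×10⁻¹² × 1.78×10⁻⁴ / 1.31×10⁻⁴ = 1.86×10⁻¹⁰ F.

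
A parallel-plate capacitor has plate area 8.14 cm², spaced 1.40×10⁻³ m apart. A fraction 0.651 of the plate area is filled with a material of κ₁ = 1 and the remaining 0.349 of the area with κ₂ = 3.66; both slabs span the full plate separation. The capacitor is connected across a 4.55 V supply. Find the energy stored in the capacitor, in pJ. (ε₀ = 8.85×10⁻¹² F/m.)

A = 8.14 cm² = 8.14×10⁻⁴ m².
Side-by-side slabs ⇒ two capacitors in parallel, each spanning the full gap.
C₁ = κ₁ε₀A₁/d = 1.00 × 8.85×10⁻¹² × 5.30×10⁻⁴ / 1.40×10⁻³ = 3.35×10⁻¹² F.
C₂ = κ₂ε₀A₂/d = 3.66 × 8.85×10⁻¹² × 2.84×10⁻⁴ / 1.40×10⁻³ = 6.57×10⁻¹² F.
C = C₁ + C₂ = 9.92×10⁻¹² F.
U = ½CV² = ½ × 9.92×10⁻¹² × (4.55)² = 1.03×10⁻¹⁰ J.

U ≈ 103 pJ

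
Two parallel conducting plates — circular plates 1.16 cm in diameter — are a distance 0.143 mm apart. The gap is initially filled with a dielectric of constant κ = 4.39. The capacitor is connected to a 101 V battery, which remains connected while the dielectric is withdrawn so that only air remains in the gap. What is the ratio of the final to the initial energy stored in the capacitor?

U₂/U₁ ≈ 0.228

Battery connected ⇒ V is held fixed.
C₂ = 0.228 C₁ and U = ½CV², so U₂/U₁ = C₂/C₁ = 0.228.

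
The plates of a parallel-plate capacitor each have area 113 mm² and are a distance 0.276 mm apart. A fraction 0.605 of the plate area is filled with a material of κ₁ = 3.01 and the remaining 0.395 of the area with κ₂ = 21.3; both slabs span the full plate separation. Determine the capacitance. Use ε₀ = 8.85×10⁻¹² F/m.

A = 113 mm² = 1.13×10⁻⁴ m².
Side-by-side slabs ⇒ two capacitors in parallel, each spanning the full gap.
C₁ = κ₁ε₀A₁/d = 3.01 × 8.85×10⁻¹² × 6.84×10⁻⁵ / 2.76×10⁻⁴ = 6.60×10⁻¹² F.
C₂ = κ₂ε₀A₂/d = 21.3 × 8.85×10⁻¹² × 4.46×10⁻⁵ / 2.76×10⁻⁴ = 3.05×10⁻¹¹ F.
C = C₁ + C₂ = 3.71×10⁻¹¹ F.

37.1 pF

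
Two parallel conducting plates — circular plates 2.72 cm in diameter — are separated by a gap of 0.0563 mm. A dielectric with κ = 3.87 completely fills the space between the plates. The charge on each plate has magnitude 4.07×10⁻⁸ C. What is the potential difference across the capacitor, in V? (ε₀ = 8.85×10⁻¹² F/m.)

115 V

A = π(2.72/2 cm)² = 5.81×10⁻⁴ m².
C = κε₀A/d = 3.87 × 8.85×10⁻¹² × 5.81×10⁻⁴ / 5.63×10⁻⁵ = 3.53×10⁻¹⁰ F.
V = Q/C = 4.07×10⁻⁸ / 3.53×10⁻¹⁰ = 1.15×10² V.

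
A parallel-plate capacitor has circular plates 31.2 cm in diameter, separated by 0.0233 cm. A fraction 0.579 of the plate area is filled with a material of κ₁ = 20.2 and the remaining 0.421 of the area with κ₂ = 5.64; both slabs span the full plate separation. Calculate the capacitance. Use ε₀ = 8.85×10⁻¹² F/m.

C ≈ 40.9 nF

A = π(31.2/2 cm)² = 7.65×10⁻² m².
Side-by-side slabs ⇒ two capacitors in parallel, each spanning the full gap.
C₁ = κ₁ε₀A₁/d = 20.2 × 8.85×10⁻¹² × 4.43×10⁻² / 2.33×10⁻⁴ = 3.40×10⁻⁸ F.
C₂ = κ₂ε₀A₂/d = 5.64 × 8.85×10⁻¹² × 3.22×10⁻² / 2.33×10⁻⁴ = 6.90×10⁻⁹ F.
C = C₁ + C₂ = 4.09×10⁻⁸ F.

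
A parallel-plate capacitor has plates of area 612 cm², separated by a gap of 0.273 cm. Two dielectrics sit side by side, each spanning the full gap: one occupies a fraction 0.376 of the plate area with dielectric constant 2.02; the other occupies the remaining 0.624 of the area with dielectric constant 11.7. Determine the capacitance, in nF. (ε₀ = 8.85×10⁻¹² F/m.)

1.60 nF

A = 612 cm² = 6.12×10⁻² m².
Side-by-side slabs ⇒ two capacitors in parallel, each spanning the full gap.
C₁ = κ₁ε₀A₁/d = 2.02 × 8.85×10⁻¹² × 2.30×10⁻² / 2.73×10⁻³ = 1.51×10⁻¹⁰ F.
C₂ = κ₂ε₀A₂/d = 11.7 × 8.85×10⁻¹² × 3.82×10⁻² / 2.73×10⁻³ = 1.45×10⁻⁹ F.
C = C₁ + C₂ = 1.60×10⁻⁹ F.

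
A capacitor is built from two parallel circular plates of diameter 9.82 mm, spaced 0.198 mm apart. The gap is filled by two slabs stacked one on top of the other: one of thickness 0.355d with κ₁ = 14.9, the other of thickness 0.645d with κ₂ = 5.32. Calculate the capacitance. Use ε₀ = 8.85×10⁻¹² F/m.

A = π(9.82/2 mm)² = 7.57×10⁻⁵ m².
Stacked slabs ⇒ two capacitors in series, each with the full plate area.
C₁ = κ₁ε₀A/d₁ = 14.9 × 8.85×10⁻¹² × 7.57×10⁻⁵ / 7.03×10⁻⁵ = 1.42×10⁻¹⁰ F.
C₂ = κ₂ε₀A/d₂ = 5.32 × 8.85×10⁻¹² × 7.57×10⁻⁵ / 1.28×10⁻⁴ = 2.79×10⁻¹¹ F.
C = (1/C₁ + 1/C₂)⁻¹ = 2.33×10⁻¹¹ F.

C ≈ 23.3 pF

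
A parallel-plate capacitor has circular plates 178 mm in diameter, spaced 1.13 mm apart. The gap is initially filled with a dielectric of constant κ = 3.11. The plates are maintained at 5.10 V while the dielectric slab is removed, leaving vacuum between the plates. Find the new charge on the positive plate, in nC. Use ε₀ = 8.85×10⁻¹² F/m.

0.994 nC

A = π(178/2 mm)² = 2.49×10⁻² m².
Initially C₁ = κε₀A/d = 3.11 × 8.85×10⁻¹² × 2.49×10⁻² / 1.13×10⁻³ = 6.06×10⁻¹⁰ F.
Q₁ = 3.09×10⁻⁹ C.
Battery connected ⇒ V is held fixed. C₂ = 0.322 C₁ and Q = CV, so Q₂/Q₁ = C₂/C₁ = 0.322.
Q₂ = 0.322 × 3.09×10⁻⁹ = 9.94×10⁻¹⁰ C.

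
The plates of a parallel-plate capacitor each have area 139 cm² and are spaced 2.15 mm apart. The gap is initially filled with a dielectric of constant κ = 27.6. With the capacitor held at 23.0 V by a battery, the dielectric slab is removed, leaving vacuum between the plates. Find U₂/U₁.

Battery connected ⇒ V is held fixed.
C₂ = 0.0362 C₁ and U = ½CV², so U₂/U₁ = C₂/C₁ = 0.0362.

U₂/U₁ ≈ 0.0362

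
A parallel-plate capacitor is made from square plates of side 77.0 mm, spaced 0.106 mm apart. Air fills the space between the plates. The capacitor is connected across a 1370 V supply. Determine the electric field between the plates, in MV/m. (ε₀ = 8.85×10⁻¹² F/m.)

E ≈ 12.9 MV/m

E = V/d = 1370 / 1.06×10⁻⁴ = 1.29×10⁷ V/m.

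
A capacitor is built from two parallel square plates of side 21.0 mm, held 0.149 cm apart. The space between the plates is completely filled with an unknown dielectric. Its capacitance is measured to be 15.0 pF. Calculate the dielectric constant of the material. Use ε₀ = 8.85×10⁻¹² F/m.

A = (21.0 mm)² = 4.41×10⁻⁴ m².
κ = Cd/(ε₀A) = 1.50×10⁻¹¹ × 1.49×10⁻³ / (8.85×10⁻¹² × 4.41×10⁻⁴) = 5.73.

5.73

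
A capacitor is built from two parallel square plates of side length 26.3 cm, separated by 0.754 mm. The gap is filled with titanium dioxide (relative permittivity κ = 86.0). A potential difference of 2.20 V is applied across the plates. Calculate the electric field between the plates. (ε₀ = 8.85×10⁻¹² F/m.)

E ≈ 2.92 V/mm

E = V/d = 2.20 / 7.54×10⁻⁴ = 2.92×10³ V/m.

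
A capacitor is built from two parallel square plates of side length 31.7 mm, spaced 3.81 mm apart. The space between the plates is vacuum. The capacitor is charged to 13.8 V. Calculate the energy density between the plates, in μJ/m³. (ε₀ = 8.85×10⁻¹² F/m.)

u ≈ 58.1 μJ/m³

E = V/d = 13.8 / 3.81×10⁻³ = 3.62×10³ V/m.
u = ½ε₀E² = ½ × 8.85×10⁻¹² × (3.62×10³)² = 5.81×10⁻⁵ J/m³.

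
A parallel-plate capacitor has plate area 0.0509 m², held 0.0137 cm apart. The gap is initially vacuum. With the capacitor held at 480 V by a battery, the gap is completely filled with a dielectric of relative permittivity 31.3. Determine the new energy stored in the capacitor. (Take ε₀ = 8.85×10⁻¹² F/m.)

Initially C₁ = ε₀A/d = 8.85×10⁻¹² × 5.09×10⁻² / 1.37×10⁻⁴ = 3.29×10⁻⁹ F.
U₁ = 3.79×10⁻⁴ J.
Battery connected ⇒ V is held fixed. C₂ = 31.3 C₁ and U = ½CV², so U₂/U₁ = C₂/C₁ = 31.3.
U₂ = 31.3 × 3.79×10⁻⁴ = 1.19×10⁻² J.

U ≈ 11.9 mJ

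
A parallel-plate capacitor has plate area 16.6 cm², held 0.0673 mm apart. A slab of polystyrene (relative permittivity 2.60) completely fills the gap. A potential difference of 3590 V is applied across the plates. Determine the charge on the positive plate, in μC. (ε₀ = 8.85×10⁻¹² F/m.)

2.04 μC

A = 16.6 cm² = 1.66×10⁻³ m².
C = κε₀A/d = 2.60 × 8.85×10⁻¹² × 1.66×10⁻³ / 6.73×10⁻⁵ = 5.68×10⁻¹⁰ F.
Q = CV = 5.68×10⁻¹⁰ × 3590 = 2.04×10⁻⁶ C.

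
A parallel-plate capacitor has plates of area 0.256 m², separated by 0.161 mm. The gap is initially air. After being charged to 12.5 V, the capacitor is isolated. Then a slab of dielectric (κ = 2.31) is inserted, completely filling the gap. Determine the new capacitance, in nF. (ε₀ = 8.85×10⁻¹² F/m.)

C ≈ 32.5 nF

Initially C₁ = ε₀A/d = 8.85×10⁻¹² × 0.256 / 1.61×10⁻⁴ = 1.41×10⁻⁸ F.
C = κε₀A/d scales with κ, so C₂/C₁ = κ = 2.31.
C₂ = 2.31 × 1.41×10⁻⁸ = 3.25×10⁻⁸ F.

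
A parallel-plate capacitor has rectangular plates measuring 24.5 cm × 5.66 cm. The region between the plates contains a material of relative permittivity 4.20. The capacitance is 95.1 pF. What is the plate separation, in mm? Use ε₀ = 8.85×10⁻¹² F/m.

A = 24.5 × 5.66 cm² = 1.39×10⁻² m².
d = κε₀A/C = 4.20 × 8.85×10⁻¹² × 1.39×10⁻² / 9.51×10⁻¹¹ = 5.42×10⁻³ m.

d ≈ 5.42 mm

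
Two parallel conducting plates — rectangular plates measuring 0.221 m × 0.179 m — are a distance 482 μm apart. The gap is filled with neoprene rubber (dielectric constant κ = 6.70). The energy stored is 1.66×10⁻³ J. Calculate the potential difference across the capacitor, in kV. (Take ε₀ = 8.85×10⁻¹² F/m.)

0.826 kV

A = 0.221 × 0.179 m² = 3.96×10⁻² m².
C = κε₀A/d = 6.70 × 8.85×10⁻¹² × 3.96×10⁻² / 4.82×10⁻⁴ = 4.87×10⁻⁹ F.
V = √(2U/C) = √(2 × 1.66×10⁻³ / 4.87×10⁻⁹) = 8.26×10² V.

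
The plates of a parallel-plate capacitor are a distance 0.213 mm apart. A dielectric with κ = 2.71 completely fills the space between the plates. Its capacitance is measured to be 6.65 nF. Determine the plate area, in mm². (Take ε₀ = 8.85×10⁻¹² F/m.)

A ≈ 5.91×10⁴ mm²

A = Cd/(κε₀) = 6.65×10⁻⁹ × 2.13×10⁻⁴ / (2.71 × 8.85×10⁻¹²) = 5.91×10⁻² m².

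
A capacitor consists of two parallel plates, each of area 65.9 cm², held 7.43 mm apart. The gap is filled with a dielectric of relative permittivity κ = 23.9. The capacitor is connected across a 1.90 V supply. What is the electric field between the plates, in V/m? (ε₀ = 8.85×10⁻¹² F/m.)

256 V/m

E = V/d = 1.90 / 7.43×10⁻³ = 2.56×10² V/m.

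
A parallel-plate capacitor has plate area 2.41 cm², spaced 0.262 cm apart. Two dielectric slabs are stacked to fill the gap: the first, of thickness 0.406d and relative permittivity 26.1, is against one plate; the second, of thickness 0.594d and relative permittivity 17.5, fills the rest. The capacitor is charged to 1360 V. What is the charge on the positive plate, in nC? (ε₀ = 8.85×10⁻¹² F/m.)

Q ≈ 22.4 nC

A = 2.41 cm² = 2.41×10⁻⁴ m².
Stacked slabs ⇒ two capacitors in series, each with the full plate area.
C₁ = κ₁ε₀A/d₁ = 26.1 × 8.85×10⁻¹² × 2.41×10⁻⁴ / 1.06×10⁻³ = 5.23×10⁻¹¹ F.
C₂ = κ₂ε₀A/d₂ = 17.5 × 8.85×10⁻¹² × 2.41×10⁻⁴ / 1.56×10⁻³ = 2.40×10⁻¹¹ F.
C = (1/C₁ + 1/C₂)⁻¹ = 1.64×10⁻¹¹ F.
Q = CV = 1.64×10⁻¹¹ × 1360 = 2.24×10⁻⁸ C.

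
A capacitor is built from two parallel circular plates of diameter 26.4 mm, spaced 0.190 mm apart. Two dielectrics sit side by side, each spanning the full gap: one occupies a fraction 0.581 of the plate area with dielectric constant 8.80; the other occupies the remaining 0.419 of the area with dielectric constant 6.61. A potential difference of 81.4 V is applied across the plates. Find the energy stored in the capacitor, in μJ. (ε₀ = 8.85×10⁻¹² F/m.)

A = π(26.4/2 mm)² = 5.47×10⁻⁴ m².
Side-by-side slabs ⇒ two capacitors in parallel, each spanning the full gap.
C₁ = κ₁ε₀A₁/d = 8.80 × 8.85×10⁻¹² × 3.18×10⁻⁴ / 1.90×10⁻⁴ = 1.30×10⁻¹⁰ F.
C₂ = κ₂ε₀A₂/d = 6.61 × 8.85×10⁻¹² × 2.29×10⁻⁴ / 1.90×10⁻⁴ = 7.06×10⁻¹¹ F.
C = C₁ + C₂ = 2.01×10⁻¹⁰ F.
U = ½CV² = ½ × 2.01×10⁻¹⁰ × (81.4)² = 6.66×10⁻⁷ J.

0.666 μJ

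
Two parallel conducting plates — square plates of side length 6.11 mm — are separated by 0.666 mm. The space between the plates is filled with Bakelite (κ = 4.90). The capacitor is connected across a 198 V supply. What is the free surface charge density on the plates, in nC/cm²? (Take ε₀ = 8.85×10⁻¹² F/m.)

σ ≈ 1.29 nC/cm²

A = (6.11 mm)² = 3.73×10⁻⁵ m².
C = κε₀A/d = 4.90 × 8.85×10⁻¹² × 3.73×10⁻⁵ / 6.66×10⁻⁴ = 2.43×10⁻¹² F.
σ = Q/A = CV/A = 2.43×10⁻¹² × 198 / 3.73×10⁻⁵ = 1.29×10⁻⁵ C/m².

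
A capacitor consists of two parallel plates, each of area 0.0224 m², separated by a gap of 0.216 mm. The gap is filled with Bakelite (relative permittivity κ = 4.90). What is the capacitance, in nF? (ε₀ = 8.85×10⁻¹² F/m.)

C ≈ 4.50 nF

C = κε₀A/d = 4.90 × 8.85×10⁻¹² × 2.24×10⁻² / 2.16×10⁻⁴ = 4.50×10⁻⁹ F.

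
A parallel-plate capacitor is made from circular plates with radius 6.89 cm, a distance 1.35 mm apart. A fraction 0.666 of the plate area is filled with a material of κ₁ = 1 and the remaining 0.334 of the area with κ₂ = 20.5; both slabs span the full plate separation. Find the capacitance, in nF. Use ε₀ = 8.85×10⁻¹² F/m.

C ≈ 0.735 nF

A = π(6.89 cm)² = 1.49×10⁻² m².
Side-by-side slabs ⇒ two capacitors in parallel, each spanning the full gap.
C₁ = κ₁ε₀A₁/d = 1.00 × 8.85×10⁻¹² × 9.93×10⁻³ / 1.35×10⁻³ = 6.51×10⁻¹¹ F.
C₂ = κ₂ε₀A₂/d = 20.5 × 8.85×10⁻¹² × 4.98×10⁻³ / 1.35×10⁻³ = 6.69×10⁻¹⁰ F.
C = C₁ + C₂ = 7.35×10⁻¹⁰ F.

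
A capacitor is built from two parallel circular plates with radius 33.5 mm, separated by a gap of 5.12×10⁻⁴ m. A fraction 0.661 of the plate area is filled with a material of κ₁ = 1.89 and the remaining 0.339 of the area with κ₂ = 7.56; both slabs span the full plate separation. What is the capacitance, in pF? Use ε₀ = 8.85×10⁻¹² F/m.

232 pF

A = π(33.5 mm)² = 3.53×10⁻³ m².
Side-by-side slabs ⇒ two capacitors in parallel, each spanning the full gap.
C₁ = κ₁ε₀A₁/d = 1.89 × 8.85×10⁻¹² × 2.33×10⁻³ / 5.12×10⁻⁴ = 7.61×10⁻¹¹ F.
C₂ = κ₂ε₀A₂/d = 7.56 × 8.85×10⁻¹² × 1.20×10⁻³ / 5.12×10⁻⁴ = 1.56×10⁻¹⁰ F.
C = C₁ + C₂ = 2.32×10⁻¹⁰ F.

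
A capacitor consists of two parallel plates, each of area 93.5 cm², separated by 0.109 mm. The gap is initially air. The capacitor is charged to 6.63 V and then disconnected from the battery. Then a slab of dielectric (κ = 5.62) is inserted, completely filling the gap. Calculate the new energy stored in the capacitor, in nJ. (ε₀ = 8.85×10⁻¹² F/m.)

A = 93.5 cm² = 9.35×10⁻³ m².
Initially C₁ = ε₀A/d = 8.85×10⁻¹² × 9.35×10⁻³ / 1.09×10⁻⁴ = 7.59×10⁻¹⁰ F.
U₁ = 1.67×10⁻⁸ J.
Isolated ⇒ Q is held fixed. C₂ = 5.62 C₁ and U = Q²/(2C), so U₂/U₁ = C₁/C₂ = 0.178.
U₂ = 0.178 × 1.67×10⁻⁸ = 2.97×10⁻⁹ J.

U ≈ 2.97 nJ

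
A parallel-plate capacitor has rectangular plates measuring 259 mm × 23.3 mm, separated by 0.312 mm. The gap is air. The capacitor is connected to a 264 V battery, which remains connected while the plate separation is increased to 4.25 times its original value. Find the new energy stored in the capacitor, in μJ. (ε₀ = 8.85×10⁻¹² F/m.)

1.40 μJ

A = 259 × 23.3 mm² = 6.03×10⁻³ m².
Initially C₁ = ε₀A/d = 8.85×10⁻¹² × 6.03×10⁻³ / 3.12×10⁻⁴ = 1.71×10⁻¹⁰ F.
U₁ = 5.97×10⁻⁶ J.
Battery connected ⇒ V is held fixed. C₂ = 0.235 C₁ and U = ½CV², so U₂/U₁ = C₂/C₁ = 0.235.
U₂ = 0.235 × 5.97×10⁻⁶ = 1.40×10⁻⁶ J.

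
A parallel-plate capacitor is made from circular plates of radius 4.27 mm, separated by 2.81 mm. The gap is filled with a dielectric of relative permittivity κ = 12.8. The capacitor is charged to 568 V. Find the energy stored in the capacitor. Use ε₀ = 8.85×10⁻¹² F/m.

U ≈ 372 nJ

A = π(4.27 mm)² = 5.73×10⁻⁵ m².
C = κε₀A/d = 12.8 × 8.85×10⁻¹² × 5.73×10⁻⁵ / 2.81×10⁻³ = 2.31×10⁻¹² F.
U = ½CV² = ½ × 2.31×10⁻¹² × (568)² = 3.72×10⁻⁷ J.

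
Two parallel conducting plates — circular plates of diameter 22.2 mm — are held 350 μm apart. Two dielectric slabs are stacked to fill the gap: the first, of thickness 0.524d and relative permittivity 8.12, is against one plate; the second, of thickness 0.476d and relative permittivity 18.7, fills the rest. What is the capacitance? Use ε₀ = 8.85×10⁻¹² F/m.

C ≈ 109 pF

A = π(22.2/2 mm)² = 3.87×10⁻⁴ m².
Stacked slabs ⇒ two capacitors in series, each with the full plate area.
C₁ = κ₁ε₀A/d₁ = 8.12 × 8.85×10⁻¹² × 3.87×10⁻⁴ / 1.83×10⁻⁴ = 1.52×10⁻¹⁰ F.
C₂ = κ₂ε₀A/d₂ = 18.7 × 8.85×10⁻¹² × 3.87×10⁻⁴ / 1.67×10⁻⁴ = 3.85×10⁻¹⁰ F.
C = (1/C₁ + 1/C₂)⁻¹ = 1.09×10⁻¹⁰ F.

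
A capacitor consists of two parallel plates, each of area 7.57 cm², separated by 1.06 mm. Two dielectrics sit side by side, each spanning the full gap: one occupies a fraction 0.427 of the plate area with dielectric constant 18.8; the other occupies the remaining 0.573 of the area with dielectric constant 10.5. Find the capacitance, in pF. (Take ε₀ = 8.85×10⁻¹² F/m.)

88.8 pF

A = 7.57 cm² = 7.57×10⁻⁴ m².
Side-by-side slabs ⇒ two capacitors in parallel, each spanning the full gap.
C₁ = κ₁ε₀A₁/d = 18.8 × 8.85×10⁻¹² × 3.23×10⁻⁴ / 1.06×10⁻³ = 5.07×10⁻¹¹ F.
C₂ = κ₂ε₀A₂/d = 10.5 × 8.85×10⁻¹² × 4.34×10⁻⁴ / 1.06×10⁻³ = 3.80×10⁻¹¹ F.
C = C₁ + C₂ = 8.88×10⁻¹¹ F.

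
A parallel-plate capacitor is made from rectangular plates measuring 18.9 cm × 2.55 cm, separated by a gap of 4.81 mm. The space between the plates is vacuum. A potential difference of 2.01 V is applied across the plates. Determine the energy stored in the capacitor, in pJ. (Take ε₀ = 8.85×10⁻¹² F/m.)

A = 18.9 × 2.55 cm² = 4.82×10⁻³ m².
C = ε₀A/d = 8.85×10⁻¹² × 4.82×10⁻³ / 4.81×10⁻³ = 8.87×10⁻¹² F.
U = ½CV² = ½ × 8.87×10⁻¹² × (2.01)² = 1.79×10⁻¹¹ J.

U ≈ 17.9 pJ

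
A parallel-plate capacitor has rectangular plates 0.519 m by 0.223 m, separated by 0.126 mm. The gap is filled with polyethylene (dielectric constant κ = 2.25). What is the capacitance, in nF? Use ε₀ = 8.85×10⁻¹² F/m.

A = 0.519 × 0.223 m² = 0.116 m².
C = κε₀A/d = 2.25 × 8.85×10⁻¹² × 0.116 / 1.26×10⁻⁴ = 1.83×10⁻⁸ F.

18.3 nF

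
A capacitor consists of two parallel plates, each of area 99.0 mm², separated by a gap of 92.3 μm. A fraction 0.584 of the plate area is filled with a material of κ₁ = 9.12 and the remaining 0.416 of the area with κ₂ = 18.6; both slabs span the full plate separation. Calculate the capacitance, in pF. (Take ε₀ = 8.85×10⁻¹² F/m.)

A = 99.0 mm² = 9.90×10⁻⁵ m².
Side-by-side slabs ⇒ two capacitors in parallel, each spanning the full gap.
C₁ = κ₁ε₀A₁/d = 9.12 × 8.85×10⁻¹² × 5.78×10⁻⁵ / 9.23×10⁻⁵ = 5.06×10⁻¹¹ F.
C₂ = κ₂ε₀A₂/d = 18.6 × 8.85×10⁻¹² × 4.12×10⁻⁵ / 9.23×10⁻⁵ = 7.34×10⁻¹¹ F.
C = C₁ + C₂ = 1.24×10⁻¹⁰ F.

124 pF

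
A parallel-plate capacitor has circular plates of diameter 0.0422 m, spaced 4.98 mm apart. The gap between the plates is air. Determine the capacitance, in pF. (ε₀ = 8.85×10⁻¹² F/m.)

2.49 pF

A = π(0.0422/2 m)² = 1.40×10⁻³ m².
C = ε₀A/d = 8.85×10⁻¹² × 1.40×10⁻³ / 4.98×10⁻³ = 2.49×10⁻¹² F.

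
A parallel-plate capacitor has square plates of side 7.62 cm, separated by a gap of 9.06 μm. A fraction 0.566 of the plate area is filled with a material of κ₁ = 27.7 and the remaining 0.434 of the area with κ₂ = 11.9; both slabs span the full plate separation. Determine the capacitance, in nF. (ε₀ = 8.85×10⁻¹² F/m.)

A = (7.62 cm)² = 5.81×10⁻³ m².
Side-by-side slabs ⇒ two capacitors in parallel, each spanning the full gap.
C₁ = κ₁ε₀A₁/d = 27.7 × 8.85×10⁻¹² × 3.29×10⁻³ / 9.06×10⁻⁶ = 8.89×10⁻⁸ F.
C₂ = κ₂ε₀A₂/d = 11.9 × 8.85×10⁻¹² × 2.52×10⁻³ / 9.06×10⁻⁶ = 2.93×10⁻⁸ F.
C = C₁ + C₂ = 1.18×10⁻⁷ F.

C ≈ 118 nF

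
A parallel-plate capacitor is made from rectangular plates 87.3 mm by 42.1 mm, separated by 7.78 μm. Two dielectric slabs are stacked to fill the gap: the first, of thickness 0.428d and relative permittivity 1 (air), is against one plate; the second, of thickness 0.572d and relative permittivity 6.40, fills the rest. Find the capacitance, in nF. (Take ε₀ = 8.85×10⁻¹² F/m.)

A = 87.3 × 42.1 mm² = 3.68×10⁻³ m².
Stacked slabs ⇒ two capacitors in series, each with the full plate area.
C₁ = κ₁ε₀A/d₁ = 1.00 × 8.85×10⁻¹² × 3.68×10⁻³ / 3.33×10⁻⁶ = 9.77×10⁻⁹ F.
C₂ = κ₂ε₀A/d₂ = 6.40 × 8.85×10⁻¹² × 3.68×10⁻³ / 4.45×10⁻⁶ = 4.68×10⁻⁸ F.
C = (1/C₁ + 1/C₂)⁻¹ = 8.08×10⁻⁹ F.

8.08 nF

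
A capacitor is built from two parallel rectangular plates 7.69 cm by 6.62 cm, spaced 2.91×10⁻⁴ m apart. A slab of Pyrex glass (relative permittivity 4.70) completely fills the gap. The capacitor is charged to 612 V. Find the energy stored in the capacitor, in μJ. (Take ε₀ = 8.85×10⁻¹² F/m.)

U ≈ 136 μJ

A = 7.69 × 6.62 cm² = 5.09×10⁻³ m².
C = κε₀A/d = 4.70 × 8.85×10⁻¹² × 5.09×10⁻³ / 2.91×10⁻⁴ = 7.28×10⁻¹⁰ F.
U = ½CV² = ½ × 7.28×10⁻¹⁰ × (612)² = 1.36×10⁻⁴ J.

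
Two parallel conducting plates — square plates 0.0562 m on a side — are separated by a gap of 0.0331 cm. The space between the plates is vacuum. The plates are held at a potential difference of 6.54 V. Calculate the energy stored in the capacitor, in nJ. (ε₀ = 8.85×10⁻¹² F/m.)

A = (0.0562 m)² = 3.16×10⁻³ m².
C = ε₀A/d = 8.85×10⁻¹² × 3.16×10⁻³ / 3.31×10⁻⁴ = 8.44×10⁻¹¹ F.
U = ½CV² = ½ × 8.44×10⁻¹¹ × (6.54)² = 1.81×10⁻⁹ J.

1.81 nJ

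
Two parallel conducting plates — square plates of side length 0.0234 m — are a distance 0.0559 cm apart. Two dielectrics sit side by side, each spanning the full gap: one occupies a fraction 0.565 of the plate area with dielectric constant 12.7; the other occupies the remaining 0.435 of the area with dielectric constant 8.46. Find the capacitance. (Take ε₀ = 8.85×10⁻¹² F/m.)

C ≈ 94.1 pF

A = (0.0234 m)² = 5.48×10⁻⁴ m².
Side-by-side slabs ⇒ two capacitors in parallel, each spanning the full gap.
C₁ = κ₁ε₀A₁/d = 12.7 × 8.85×10⁻¹² × 3.09×10⁻⁴ / 5.59×10⁻⁴ = 6.22×10⁻¹¹ F.
C₂ = κ₂ε₀A₂/d = 8.46 × 8.85×10⁻¹² × 2.38×10⁻⁴ / 5.59×10⁻⁴ = 3.19×10⁻¹¹ F.
C = C₁ + C₂ = 9.41×10⁻¹¹ F.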